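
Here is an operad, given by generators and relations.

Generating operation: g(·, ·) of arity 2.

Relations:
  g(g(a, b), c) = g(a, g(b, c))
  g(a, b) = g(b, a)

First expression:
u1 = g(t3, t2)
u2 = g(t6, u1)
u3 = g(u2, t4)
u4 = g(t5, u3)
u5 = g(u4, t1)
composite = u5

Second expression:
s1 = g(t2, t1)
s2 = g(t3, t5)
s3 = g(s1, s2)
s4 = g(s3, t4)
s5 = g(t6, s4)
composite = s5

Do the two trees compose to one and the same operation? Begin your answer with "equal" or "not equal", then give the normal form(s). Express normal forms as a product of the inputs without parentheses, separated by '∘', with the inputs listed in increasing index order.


Reducing the first expression gives t1 ∘ t2 ∘ t3 ∘ t4 ∘ t5 ∘ t6
Reducing the second expression gives t1 ∘ t2 ∘ t3 ∘ t4 ∘ t5 ∘ t6
The normal forms match — equal.

equal; both compose to t1 ∘ t2 ∘ t3 ∘ t4 ∘ t5 ∘ t6


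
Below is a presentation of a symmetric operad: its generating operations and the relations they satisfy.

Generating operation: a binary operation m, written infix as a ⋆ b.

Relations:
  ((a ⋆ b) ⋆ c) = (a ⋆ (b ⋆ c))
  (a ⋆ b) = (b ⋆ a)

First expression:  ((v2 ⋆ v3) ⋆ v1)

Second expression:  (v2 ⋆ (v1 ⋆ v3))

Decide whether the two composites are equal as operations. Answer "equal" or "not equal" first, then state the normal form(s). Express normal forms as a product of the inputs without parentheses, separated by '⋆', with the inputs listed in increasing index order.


equal; both compose to v1 ⋆ v2 ⋆ v3


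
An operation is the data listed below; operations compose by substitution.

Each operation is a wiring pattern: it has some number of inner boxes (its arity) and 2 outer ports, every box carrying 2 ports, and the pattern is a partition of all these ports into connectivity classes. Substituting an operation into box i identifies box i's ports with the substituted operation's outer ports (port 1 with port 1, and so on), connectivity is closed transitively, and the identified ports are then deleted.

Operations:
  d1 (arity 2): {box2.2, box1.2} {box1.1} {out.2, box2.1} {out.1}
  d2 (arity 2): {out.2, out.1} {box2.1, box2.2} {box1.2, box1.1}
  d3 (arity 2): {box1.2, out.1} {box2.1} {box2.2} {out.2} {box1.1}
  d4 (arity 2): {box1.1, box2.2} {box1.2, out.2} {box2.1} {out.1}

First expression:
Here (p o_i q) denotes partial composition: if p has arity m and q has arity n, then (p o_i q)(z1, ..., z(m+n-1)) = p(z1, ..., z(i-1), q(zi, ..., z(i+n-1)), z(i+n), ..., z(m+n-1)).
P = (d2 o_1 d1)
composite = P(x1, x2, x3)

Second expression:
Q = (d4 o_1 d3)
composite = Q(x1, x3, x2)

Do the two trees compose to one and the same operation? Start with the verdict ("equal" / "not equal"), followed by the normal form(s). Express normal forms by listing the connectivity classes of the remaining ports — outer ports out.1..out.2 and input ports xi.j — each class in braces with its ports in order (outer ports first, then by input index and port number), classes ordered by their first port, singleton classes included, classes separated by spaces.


not equal; the first gives {out.1, out.2} {x1.1} {x1.2, x2.2} {x2.1} {x3.1, x3.2} and the second {out.1} {out.2} {x1.1} {x1.2, x2.2} {x2.1} {x3.1} {x3.2}

The first expression reduces to {out.1, out.2} {x1.1} {x1.2, x2.2} {x2.1} {x3.1, x3.2}
The second expression reduces to {out.1} {out.2} {x1.1} {x1.2, x2.2} {x2.1} {x3.1} {x3.2}
Distinct normal forms: not equal.


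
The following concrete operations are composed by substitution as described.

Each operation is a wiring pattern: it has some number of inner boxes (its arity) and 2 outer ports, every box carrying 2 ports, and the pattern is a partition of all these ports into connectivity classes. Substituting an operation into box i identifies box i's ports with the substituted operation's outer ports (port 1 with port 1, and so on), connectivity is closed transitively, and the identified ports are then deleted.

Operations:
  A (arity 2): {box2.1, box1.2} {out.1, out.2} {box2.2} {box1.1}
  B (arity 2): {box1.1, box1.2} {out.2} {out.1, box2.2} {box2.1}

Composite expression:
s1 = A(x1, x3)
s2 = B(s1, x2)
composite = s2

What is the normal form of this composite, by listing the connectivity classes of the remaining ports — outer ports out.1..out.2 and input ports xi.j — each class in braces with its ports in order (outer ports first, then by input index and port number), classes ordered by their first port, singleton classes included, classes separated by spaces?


{out.1, x2.2} {out.2} {x1.1} {x1.2, x3.1} {x2.1} {x3.2}

Connectivity passes through glued B-boundaries; trace each wire chain.
the subtree at A composes to {out.1, out.2} {x1.1} {x1.2, x3.1} {x3.2} on (x1, x3); out.j = own outer ports
the subtree at B composes to {out.1, x2.2} {out.2} {x1.1} {x1.2, x3.1} {x2.1} {x3.2} on (x1, x3, x2); out.j = own outer ports


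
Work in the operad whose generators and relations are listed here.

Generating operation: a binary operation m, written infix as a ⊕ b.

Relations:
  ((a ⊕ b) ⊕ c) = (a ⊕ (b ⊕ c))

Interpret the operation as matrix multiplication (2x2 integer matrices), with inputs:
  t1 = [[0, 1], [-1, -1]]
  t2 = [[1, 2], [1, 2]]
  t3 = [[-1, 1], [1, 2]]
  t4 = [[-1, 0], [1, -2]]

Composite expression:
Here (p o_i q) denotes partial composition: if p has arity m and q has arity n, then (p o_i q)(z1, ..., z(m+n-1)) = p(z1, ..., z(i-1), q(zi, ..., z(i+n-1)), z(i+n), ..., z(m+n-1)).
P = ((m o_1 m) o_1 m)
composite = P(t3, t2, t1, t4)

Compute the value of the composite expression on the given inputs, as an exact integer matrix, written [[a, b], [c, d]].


[[0, 0], [3, 6]]

(t3 ⊕ t2) = [[0, 0], [3, 6]]
((t3 ⊕ t2) ⊕ t1) = [[0, 0], [-6, -3]]
(((t3 ⊕ t2) ⊕ t1) ⊕ t4) = [[0, 0], [3, 6]]


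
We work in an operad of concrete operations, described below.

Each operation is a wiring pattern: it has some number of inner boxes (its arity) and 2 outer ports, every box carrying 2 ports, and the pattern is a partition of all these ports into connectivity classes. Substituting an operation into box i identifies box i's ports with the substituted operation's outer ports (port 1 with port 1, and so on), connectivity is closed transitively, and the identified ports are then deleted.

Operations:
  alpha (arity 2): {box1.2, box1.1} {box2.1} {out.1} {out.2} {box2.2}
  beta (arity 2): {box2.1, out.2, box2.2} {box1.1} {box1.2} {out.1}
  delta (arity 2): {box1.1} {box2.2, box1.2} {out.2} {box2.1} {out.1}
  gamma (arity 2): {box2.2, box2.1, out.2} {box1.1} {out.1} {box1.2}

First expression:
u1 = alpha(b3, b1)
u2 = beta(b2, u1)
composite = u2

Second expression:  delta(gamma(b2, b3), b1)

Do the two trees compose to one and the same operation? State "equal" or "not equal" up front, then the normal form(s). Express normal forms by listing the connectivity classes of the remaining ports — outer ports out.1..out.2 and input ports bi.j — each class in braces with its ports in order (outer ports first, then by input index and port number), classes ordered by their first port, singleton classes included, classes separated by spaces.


not equal; first: {out.1} {out.2} {b1.1} {b1.2} {b2.1} {b2.2} {b3.1, b3.2}; second: {out.1} {out.2} {b1.1} {b1.2, b3.1, b3.2} {b2.1} {b2.2}


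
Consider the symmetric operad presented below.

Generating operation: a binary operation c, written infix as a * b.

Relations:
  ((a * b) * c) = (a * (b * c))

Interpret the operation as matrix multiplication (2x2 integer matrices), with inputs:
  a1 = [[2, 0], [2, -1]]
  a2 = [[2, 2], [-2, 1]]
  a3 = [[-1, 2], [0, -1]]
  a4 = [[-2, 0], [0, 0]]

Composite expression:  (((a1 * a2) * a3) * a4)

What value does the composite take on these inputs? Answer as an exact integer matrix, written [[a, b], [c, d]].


[[8, 0], [12, 0]]

(a1 * a2) = [[4, 4], [6, 3]]
((a1 * a2) * a3) = [[-4, 4], [-6, 9]]
(((a1 * a2) * a3) * a4) = [[8, 0], [12, 0]]


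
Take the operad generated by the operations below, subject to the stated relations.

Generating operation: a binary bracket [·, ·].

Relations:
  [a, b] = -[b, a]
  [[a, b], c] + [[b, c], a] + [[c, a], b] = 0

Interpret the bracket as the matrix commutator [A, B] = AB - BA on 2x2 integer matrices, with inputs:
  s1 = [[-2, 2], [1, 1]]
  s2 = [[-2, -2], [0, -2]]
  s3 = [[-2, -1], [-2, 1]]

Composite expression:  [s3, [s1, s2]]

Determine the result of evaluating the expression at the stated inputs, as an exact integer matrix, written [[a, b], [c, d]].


[[12, -14], [-8, -12]]

[s1, s2] = [[2, 6], [0, -2]]
[s3, [s1, s2]] = [[12, -14], [-8, -12]]


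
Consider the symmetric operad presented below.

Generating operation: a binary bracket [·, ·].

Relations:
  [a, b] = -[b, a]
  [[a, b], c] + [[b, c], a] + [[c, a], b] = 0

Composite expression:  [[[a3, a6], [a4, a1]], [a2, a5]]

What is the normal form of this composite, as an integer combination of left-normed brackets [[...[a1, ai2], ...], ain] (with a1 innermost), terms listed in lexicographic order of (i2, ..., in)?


[[[[[a1, a4], a3], a6], a2], a5] - [[[[[a1, a4], a3], a6], a5], a2] - [[[[[a1, a4], a6], a3], a2], a5] + [[[[[a1, a4], a6], a3], a5], a2]


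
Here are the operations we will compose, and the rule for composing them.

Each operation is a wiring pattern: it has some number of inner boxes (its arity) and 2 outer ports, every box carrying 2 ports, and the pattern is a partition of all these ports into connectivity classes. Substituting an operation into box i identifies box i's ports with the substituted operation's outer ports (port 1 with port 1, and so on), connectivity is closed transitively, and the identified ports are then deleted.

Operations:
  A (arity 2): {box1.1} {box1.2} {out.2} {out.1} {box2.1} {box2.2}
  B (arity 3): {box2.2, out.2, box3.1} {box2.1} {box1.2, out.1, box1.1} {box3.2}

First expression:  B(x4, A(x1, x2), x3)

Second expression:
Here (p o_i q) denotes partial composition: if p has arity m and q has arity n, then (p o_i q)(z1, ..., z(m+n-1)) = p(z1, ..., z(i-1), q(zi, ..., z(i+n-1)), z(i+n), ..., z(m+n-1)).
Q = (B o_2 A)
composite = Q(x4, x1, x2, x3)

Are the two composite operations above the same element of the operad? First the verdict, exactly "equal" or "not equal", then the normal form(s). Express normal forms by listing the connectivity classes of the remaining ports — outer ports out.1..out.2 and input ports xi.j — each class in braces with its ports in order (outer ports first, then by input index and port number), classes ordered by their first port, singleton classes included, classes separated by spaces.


The first expression, normalized: {out.1, x4.1, x4.2} {out.2, x3.1} {x1.1} {x1.2} {x2.1} {x2.2} {x3.2}
The second expression, normalized: {out.1, x4.1, x4.2} {out.2, x3.1} {x1.1} {x1.2} {x2.1} {x2.2} {x3.2}
The forms coincide; equal.

equal — both sides give {out.1, x4.1, x4.2} {out.2, x3.1} {x1.1} {x1.2} {x2.1} {x2.2} {x3.2}


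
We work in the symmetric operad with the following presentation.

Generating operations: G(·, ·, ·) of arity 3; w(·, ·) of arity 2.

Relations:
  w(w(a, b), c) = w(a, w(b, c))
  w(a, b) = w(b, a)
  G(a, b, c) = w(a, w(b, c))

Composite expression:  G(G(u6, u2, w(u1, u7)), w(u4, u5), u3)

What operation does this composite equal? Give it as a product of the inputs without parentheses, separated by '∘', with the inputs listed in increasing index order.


u1 ∘ u2 ∘ u3 ∘ u4 ∘ u5 ∘ u6 ∘ u7

With G associative and commutative, the u-input set is all that matters.
w(u1, u7) collapses to u1 ∘ u7
G(u6, u2, w(u1, u7)) collapses to u6 ∘ u2 ∘ u1 ∘ u7
w(u4, u5) collapses to u4 ∘ u5
G(G(u6, u2, w(u1, u7)), w(u4, u5), u3) collapses to u6 ∘ u2 ∘ u1 ∘ u7 ∘ u4 ∘ u5 ∘ u3
commutativity sorts the factors: u1 ∘ u2 ∘ u3 ∘ u4 ∘ u5 ∘ u6 ∘ u7


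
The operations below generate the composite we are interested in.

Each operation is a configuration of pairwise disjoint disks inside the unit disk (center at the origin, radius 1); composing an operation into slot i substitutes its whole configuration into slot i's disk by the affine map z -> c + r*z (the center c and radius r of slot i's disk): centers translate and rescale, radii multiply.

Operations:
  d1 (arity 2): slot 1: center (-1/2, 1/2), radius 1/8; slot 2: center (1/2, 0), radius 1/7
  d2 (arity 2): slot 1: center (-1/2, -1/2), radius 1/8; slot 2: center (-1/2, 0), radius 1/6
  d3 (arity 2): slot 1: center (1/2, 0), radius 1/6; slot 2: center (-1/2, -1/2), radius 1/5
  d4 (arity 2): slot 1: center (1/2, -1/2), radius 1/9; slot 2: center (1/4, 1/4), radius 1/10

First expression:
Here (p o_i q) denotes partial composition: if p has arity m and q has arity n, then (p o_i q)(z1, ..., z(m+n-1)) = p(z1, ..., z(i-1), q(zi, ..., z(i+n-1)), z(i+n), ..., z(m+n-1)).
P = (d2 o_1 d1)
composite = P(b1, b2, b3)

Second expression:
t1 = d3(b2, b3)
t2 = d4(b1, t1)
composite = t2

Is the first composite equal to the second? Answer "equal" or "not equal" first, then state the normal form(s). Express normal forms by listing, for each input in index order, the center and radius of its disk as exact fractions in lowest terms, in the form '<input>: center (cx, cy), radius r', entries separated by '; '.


not equal: they reduce to b1: center (-9/16, -7/16), radius 1/64; b2: center (-7/16, -1/2), radius 1/56; b3: center (-1/2, 0), radius 1/6 and b1: center (1/2, -1/2), radius 1/9; b2: center (3/10, 1/4), radius 1/60; b3: center (1/5, 1/5), radius 1/50

Normal form of the first expression: b1: center (-9/16, -7/16), radius 1/64; b2: center (-7/16, -1/2), radius 1/56; b3: center (-1/2, 0), radius 1/6
Normal form of the second expression: b1: center (1/2, -1/2), radius 1/9; b2: center (3/10, 1/4), radius 1/60; b3: center (1/5, 1/5), radius 1/50
The normal forms differ: not equal.


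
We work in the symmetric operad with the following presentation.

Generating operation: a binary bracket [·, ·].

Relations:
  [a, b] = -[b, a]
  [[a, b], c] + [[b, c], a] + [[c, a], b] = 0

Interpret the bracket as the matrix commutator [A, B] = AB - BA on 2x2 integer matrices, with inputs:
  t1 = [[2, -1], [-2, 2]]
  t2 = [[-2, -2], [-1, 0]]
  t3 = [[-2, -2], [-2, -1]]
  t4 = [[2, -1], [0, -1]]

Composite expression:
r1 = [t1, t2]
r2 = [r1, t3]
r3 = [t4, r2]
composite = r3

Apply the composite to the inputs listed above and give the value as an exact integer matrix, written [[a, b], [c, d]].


[[16, 54], [48, -16]]

[t1, t2] = [[-3, -2], [4, 3]]
[[t1, t2], t3] = [[12, 10], [-16, -12]]
[t4, [[t1, t2], t3]] = [[16, 54], [48, -16]]


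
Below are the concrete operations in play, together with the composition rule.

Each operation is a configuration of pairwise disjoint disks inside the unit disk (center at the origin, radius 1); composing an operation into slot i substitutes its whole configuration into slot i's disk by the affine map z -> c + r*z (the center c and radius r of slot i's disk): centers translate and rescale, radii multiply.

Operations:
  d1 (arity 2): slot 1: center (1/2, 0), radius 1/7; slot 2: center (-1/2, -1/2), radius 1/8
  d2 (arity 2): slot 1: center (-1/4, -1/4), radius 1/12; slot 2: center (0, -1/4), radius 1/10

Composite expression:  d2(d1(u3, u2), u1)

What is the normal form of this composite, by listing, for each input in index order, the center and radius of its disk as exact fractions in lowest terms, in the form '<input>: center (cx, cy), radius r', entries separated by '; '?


u1: center (0, -1/4), radius 1/10; u2: center (-7/24, -7/24), radius 1/96; u3: center (-5/24, -1/4), radius 1/84


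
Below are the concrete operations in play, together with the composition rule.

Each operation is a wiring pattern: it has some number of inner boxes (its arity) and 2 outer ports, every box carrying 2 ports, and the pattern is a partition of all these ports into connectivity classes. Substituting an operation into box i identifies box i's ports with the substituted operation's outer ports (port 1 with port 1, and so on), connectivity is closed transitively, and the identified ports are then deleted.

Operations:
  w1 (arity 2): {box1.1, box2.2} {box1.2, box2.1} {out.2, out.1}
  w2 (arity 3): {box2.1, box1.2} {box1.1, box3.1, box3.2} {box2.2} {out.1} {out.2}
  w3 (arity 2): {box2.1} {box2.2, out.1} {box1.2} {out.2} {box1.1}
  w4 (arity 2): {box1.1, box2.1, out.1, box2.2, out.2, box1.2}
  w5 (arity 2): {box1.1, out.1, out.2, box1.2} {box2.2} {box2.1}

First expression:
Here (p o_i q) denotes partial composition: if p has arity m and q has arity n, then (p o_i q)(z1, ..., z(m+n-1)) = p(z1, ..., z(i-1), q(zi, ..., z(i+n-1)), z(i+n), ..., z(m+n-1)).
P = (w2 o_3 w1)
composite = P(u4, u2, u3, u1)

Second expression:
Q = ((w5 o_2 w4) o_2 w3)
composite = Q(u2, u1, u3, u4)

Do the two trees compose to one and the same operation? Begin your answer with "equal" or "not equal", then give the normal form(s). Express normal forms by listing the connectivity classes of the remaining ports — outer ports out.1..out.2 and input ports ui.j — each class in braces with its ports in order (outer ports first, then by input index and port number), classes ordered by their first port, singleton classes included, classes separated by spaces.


not equal: they reduce to {out.1} {out.2} {u1.1, u3.2} {u1.2, u3.1} {u2.1, u4.2} {u2.2} {u4.1} and {out.1, out.2, u2.1, u2.2} {u1.1} {u1.2} {u3.1} {u3.2, u4.1, u4.2}

Normal form of the first expression: {out.1} {out.2} {u1.1, u3.2} {u1.2, u3.1} {u2.1, u4.2} {u2.2} {u4.1}
Normal form of the second expression: {out.1, out.2, u2.1, u2.2} {u1.1} {u1.2} {u3.1} {u3.2, u4.1, u4.2}
Different reductions; not equal.


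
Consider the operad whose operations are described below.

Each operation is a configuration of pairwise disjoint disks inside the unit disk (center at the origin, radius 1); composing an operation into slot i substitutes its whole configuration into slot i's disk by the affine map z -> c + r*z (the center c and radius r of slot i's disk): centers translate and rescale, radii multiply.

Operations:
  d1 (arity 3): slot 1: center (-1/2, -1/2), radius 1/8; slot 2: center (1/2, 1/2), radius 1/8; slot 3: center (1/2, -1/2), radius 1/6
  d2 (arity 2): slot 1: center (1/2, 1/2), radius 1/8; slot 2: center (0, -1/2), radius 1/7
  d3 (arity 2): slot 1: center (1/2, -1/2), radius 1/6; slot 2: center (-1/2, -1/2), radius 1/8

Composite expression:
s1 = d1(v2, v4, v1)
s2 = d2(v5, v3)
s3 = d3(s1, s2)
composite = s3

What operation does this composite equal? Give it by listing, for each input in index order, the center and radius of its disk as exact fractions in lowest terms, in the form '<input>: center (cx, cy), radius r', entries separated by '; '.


Affine substitution under d3: radii multiply and v-centers shift.
tracing v2 down its 2-map path: center (5/12, -7/12), radius 1/48
tracing v4 down its 2-map path: center (7/12, -5/12), radius 1/48
tracing v1 down its 2-map path: center (7/12, -7/12), radius 1/36
tracing v5 down its 2-map path: center (-7/16, -7/16), radius 1/64
tracing v3 down its 2-map path: center (-1/2, -9/16), radius 1/56

v1: center (7/12, -7/12), radius 1/36; v2: center (5/12, -7/12), radius 1/48; v3: center (-1/2, -9/16), radius 1/56; v4: center (7/12, -5/12), radius 1/48; v5: center (-7/16, -7/16), radius 1/64


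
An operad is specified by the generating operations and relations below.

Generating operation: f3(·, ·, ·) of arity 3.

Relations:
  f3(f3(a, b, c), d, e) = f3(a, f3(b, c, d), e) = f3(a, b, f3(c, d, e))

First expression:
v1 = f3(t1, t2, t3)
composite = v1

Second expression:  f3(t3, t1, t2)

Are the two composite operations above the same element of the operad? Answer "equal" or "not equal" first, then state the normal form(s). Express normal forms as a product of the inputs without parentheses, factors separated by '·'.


not equal: they reduce to t1 · t2 · t3 and t3 · t1 · t2


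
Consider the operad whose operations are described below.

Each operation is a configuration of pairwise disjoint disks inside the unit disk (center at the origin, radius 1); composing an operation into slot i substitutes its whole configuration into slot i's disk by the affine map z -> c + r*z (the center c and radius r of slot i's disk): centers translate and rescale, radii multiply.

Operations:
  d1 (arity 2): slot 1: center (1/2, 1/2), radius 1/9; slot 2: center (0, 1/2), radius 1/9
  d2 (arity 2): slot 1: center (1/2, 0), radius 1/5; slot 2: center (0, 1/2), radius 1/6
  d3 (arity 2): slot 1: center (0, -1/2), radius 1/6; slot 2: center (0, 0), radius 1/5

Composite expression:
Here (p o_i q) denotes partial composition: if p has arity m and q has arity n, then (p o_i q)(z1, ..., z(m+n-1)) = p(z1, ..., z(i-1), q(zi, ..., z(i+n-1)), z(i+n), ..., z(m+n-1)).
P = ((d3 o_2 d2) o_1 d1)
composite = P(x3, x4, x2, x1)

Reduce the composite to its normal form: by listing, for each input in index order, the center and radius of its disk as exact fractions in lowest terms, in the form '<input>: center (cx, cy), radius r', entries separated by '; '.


x1: center (0, 1/10), radius 1/30; x2: center (1/10, 0), radius 1/25; x3: center (1/12, -5/12), radius 1/54; x4: center (0, -5/12), radius 1/54

Below d3, radii multiply path by path; the x-disk centers shift.
tracing x3 down its 2-map path: center (1/12, -5/12), radius 1/54
tracing x4 down its 2-map path: center (0, -5/12), radius 1/54
tracing x2 down its 2-map path: center (1/10, 0), radius 1/25
tracing x1 down its 2-map path: center (0, 1/10), radius 1/30


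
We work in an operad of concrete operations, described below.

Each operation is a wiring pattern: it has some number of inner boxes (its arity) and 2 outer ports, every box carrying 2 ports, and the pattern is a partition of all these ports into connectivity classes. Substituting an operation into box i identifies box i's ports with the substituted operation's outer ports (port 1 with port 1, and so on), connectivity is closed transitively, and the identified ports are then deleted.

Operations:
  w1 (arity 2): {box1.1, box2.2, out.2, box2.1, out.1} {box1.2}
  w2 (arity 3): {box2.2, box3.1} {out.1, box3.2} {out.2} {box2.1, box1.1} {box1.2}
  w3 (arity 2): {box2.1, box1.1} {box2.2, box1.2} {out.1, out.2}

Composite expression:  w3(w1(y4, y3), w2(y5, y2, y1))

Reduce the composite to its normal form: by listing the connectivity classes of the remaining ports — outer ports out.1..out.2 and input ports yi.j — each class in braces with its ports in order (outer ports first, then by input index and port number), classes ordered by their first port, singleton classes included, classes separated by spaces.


{out.1, out.2} {y1.1, y2.2} {y1.2, y3.1, y3.2, y4.1} {y2.1, y5.1} {y4.2} {y5.2}

Substituting into w3 glues patterns; closure does the rest.
after w1, the pattern on (y4, y3) reads {out.1, out.2, y3.1, y3.2, y4.1} {y4.2} (out.j = its outer ports)
after w2, the pattern on (y5, y2, y1) reads {out.1, y1.2} {out.2} {y1.1, y2.2} {y2.1, y5.1} {y5.2} (out.j = its outer ports)
after w3, the pattern on (y4, y3, y5, y2, y1) reads {out.1, out.2} {y1.1, y2.2} {y1.2, y3.1, y3.2, y4.1} {y2.1, y5.1} {y4.2} {y5.2} (out.j = its outer ports)


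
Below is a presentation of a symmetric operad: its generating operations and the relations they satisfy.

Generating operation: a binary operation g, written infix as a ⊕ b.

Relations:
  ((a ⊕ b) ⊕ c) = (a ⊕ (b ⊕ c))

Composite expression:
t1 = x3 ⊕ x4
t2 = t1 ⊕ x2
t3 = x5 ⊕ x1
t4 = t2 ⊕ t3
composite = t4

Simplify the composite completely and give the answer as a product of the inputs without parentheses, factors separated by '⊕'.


x3 ⊕ x4 ⊕ x2 ⊕ x5 ⊕ x1


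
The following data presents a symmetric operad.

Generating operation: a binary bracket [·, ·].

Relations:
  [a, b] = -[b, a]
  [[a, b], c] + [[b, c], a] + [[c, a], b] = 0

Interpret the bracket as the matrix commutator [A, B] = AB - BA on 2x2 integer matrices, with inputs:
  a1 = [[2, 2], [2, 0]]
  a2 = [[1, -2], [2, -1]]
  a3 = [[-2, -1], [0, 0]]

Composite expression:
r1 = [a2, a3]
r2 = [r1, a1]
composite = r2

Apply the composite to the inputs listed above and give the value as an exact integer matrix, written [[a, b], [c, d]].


[[-4, 20], [-16, 4]]

[a2, a3] = [[2, -6], [-4, -2]]
[[a2, a3], a1] = [[-4, 20], [-16, 4]]


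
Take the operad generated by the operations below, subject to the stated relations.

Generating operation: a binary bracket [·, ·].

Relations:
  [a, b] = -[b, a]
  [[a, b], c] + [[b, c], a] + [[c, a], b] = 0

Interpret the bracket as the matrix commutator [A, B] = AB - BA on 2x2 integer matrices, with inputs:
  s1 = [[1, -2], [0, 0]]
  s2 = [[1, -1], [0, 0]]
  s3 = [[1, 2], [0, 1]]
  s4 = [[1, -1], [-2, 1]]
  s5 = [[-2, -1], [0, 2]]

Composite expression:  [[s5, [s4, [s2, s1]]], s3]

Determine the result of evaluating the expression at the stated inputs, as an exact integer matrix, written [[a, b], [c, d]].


[[0, 0], [0, 0]]

[s2, s1] = [[0, -1], [0, 0]]
[s4, [s2, s1]] = [[-2, 0], [0, 2]]
[s5, [s4, [s2, s1]]] = [[0, -4], [0, 0]]
[[s5, [s4, [s2, s1]]], s3] = [[0, 0], [0, 0]]


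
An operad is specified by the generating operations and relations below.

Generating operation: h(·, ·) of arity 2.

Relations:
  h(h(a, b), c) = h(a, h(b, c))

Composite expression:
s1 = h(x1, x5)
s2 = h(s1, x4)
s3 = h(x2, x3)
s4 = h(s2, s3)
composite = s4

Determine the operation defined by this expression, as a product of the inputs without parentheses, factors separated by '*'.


x1 * x5 * x4 * x2 * x3


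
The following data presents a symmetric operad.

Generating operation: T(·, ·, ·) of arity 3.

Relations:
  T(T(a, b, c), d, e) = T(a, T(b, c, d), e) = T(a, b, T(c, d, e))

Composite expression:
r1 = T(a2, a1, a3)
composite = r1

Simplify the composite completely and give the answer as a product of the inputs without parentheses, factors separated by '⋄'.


a2 ⋄ a1 ⋄ a3


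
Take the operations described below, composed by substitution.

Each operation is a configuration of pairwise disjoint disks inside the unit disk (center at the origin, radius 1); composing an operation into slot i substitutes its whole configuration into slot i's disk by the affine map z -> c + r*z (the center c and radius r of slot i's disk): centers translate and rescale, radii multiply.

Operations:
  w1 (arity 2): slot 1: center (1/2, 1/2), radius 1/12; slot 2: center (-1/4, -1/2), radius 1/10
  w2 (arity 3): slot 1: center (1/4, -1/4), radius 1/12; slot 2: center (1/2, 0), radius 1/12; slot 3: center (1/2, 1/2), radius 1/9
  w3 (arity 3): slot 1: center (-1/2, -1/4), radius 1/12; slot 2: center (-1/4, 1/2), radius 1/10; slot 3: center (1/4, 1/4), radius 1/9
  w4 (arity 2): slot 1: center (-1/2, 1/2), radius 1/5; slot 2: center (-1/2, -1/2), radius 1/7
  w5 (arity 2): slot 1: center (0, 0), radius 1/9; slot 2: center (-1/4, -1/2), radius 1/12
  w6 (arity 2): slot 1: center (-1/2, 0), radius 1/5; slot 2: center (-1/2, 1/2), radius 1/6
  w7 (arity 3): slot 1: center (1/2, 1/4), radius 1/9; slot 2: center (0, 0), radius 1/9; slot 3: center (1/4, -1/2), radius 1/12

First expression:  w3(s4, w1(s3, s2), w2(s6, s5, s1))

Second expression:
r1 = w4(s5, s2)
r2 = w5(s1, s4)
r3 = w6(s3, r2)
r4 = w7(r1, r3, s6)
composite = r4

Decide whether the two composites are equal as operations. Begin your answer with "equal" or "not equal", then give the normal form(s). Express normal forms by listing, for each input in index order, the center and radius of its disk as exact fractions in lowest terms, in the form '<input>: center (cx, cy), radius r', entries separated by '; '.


not equal — first s1: center (11/36, 11/36), radius 1/81; s2: center (-11/40, 9/20), radius 1/100; s3: center (-1/5, 11/20), radius 1/120; s4: center (-1/2, -1/4), radius 1/12; s5: center (11/36, 1/4), radius 1/108; s6: center (5/18, 2/9), radius 1/108, second s1: center (-1/18, 1/18), radius 1/486; s2: center (4/9, 7/36), radius 1/63; s3: center (-1/18, 0), radius 1/45; s4: center (-13/216, 5/108), radius 1/648; s5: center (4/9, 11/36), radius 1/45; s6: center (1/4, -1/2), radius 1/12

The first expression, normalized: s1: center (11/36, 11/36), radius 1/81; s2: center (-11/40, 9/20), radius 1/100; s3: center (-1/5, 11/20), radius 1/120; s4: center (-1/2, -1/4), radius 1/12; s5: center (11/36, 1/4), radius 1/108; s6: center (5/18, 2/9), radius 1/108
The second expression, normalized: s1: center (-1/18, 1/18), radius 1/486; s2: center (4/9, 7/36), radius 1/63; s3: center (-1/18, 0), radius 1/45; s4: center (-13/216, 5/108), radius 1/648; s5: center (4/9, 11/36), radius 1/45; s6: center (1/4, -1/2), radius 1/12
Different reductions; not equal.


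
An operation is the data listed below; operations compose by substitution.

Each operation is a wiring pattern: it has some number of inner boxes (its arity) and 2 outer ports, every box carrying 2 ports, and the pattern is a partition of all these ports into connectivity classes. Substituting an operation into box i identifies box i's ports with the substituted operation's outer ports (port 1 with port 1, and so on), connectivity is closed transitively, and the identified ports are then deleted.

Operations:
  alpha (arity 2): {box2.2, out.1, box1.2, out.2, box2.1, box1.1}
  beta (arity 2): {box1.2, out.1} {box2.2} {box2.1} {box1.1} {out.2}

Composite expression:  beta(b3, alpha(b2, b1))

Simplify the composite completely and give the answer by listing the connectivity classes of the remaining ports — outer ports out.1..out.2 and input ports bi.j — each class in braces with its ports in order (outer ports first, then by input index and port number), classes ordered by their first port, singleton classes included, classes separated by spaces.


Substituting into beta glues patterns; closure does the rest.
through alpha, on inputs (b2, b1): {out.1, out.2, b1.1, b1.2, b2.1, b2.2} (out.j = stage outer ports)
through beta, on inputs (b3, b2, b1): {out.1, b3.2} {out.2} {b1.1, b1.2, b2.1, b2.2} {b3.1} (out.j = stage outer ports)

{out.1, b3.2} {out.2} {b1.1, b1.2, b2.1, b2.2} {b3.1}


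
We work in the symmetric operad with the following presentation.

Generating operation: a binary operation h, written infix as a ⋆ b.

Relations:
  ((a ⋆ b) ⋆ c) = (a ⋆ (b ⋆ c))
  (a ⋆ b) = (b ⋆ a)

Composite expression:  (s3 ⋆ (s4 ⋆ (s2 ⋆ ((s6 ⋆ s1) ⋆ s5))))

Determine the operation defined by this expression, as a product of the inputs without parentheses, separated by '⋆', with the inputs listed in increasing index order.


s1 ⋆ s2 ⋆ s3 ⋆ s4 ⋆ s5 ⋆ s6

Both nesting and order wash out for h; what remains is which s's occur.
(s6 ⋆ s1) reduces to s6 ⋆ s1
((s6 ⋆ s1) ⋆ s5) reduces to s6 ⋆ s1 ⋆ s5
(s2 ⋆ ((s6 ⋆ s1) ⋆ s5)) reduces to s2 ⋆ s6 ⋆ s1 ⋆ s5
(s4 ⋆ (s2 ⋆ ((s6 ⋆ s1) ⋆ s5))) reduces to s4 ⋆ s2 ⋆ s6 ⋆ s1 ⋆ s5
(s3 ⋆ (s4 ⋆ (s2 ⋆ ((s6 ⋆ s1) ⋆ s5)))) reduces to s3 ⋆ s4 ⋆ s2 ⋆ s6 ⋆ s1 ⋆ s5
commutativity sorts the factors: s1 ⋆ s2 ⋆ s3 ⋆ s4 ⋆ s5 ⋆ s6


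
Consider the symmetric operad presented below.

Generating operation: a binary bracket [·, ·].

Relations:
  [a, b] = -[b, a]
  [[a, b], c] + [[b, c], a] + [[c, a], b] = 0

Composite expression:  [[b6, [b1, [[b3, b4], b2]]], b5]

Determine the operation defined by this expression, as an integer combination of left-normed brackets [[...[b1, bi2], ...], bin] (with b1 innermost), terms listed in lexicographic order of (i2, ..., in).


[[[[[b1, b2], b3], b4], b6], b5] - [[[[[b1, b2], b4], b3], b6], b5] - [[[[[b1, b3], b4], b2], b6], b5] + [[[[[b1, b4], b3], b2], b6], b5]

Expand each bracket as ab - ba; the b1-initial words give the coefficients.
Composite bracket: [[b6, [b1, [[b3, b4], b2]]], b5]
The bracket unfolds into 32 signed words via [a, b] = ab - ba (2^5 = 32).
Words beginning with b1 determine it all:
  b1b2b3b4b6b5 (sign +1) contributes +[[[[[b1, b2], b3], b4], b6], b5]
  b1b2b4b3b6b5 (sign -1) contributes -[[[[[b1, b2], b4], b3], b6], b5]
  b1b3b4b2b6b5 (sign -1) contributes -[[[[[b1, b3], b4], b2], b6], b5]
  b1b4b3b2b6b5 (sign +1) contributes +[[[[[b1, b4], b3], b2], b6], b5]


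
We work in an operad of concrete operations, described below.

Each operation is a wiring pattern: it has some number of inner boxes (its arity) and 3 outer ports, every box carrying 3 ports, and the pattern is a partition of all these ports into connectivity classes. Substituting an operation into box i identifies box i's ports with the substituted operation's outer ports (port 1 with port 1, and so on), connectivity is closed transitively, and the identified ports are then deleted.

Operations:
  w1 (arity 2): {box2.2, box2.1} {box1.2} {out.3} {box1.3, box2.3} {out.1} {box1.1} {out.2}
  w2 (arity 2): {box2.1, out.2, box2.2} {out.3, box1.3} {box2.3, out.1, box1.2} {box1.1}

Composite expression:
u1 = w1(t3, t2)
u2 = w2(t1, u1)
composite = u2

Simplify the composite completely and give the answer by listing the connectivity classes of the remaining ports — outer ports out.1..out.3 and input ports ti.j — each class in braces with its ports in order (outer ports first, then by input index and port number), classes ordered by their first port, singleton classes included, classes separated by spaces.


Two ports join when wires chain via w2-identified ports.
stage w1: inputs (t3, t2), connectivity {out.1} {out.2} {out.3} {t2.1, t2.2} {t2.3, t3.3} {t3.1} {t3.2}, out.j its boundary
stage w2: inputs (t1, t3, t2), connectivity {out.1, t1.2} {out.2} {out.3, t1.3} {t1.1} {t2.1, t2.2} {t2.3, t3.3} {t3.1} {t3.2}, out.j its boundary

{out.1, t1.2} {out.2} {out.3, t1.3} {t1.1} {t2.1, t2.2} {t2.3, t3.3} {t3.1} {t3.2}


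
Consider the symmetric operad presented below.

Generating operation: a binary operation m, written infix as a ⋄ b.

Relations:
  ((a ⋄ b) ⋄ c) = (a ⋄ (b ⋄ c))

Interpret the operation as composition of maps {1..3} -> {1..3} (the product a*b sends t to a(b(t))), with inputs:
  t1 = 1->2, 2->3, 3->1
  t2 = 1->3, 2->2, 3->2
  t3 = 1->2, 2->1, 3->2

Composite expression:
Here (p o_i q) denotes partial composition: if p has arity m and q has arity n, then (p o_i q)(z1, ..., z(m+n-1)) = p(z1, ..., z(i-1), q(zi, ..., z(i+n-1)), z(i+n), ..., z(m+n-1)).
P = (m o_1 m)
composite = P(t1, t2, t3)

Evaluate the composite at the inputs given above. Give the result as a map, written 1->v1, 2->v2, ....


1->3, 2->1, 3->3

(t1 ⋄ t2) = 1->1, 2->3, 3->3
((t1 ⋄ t2) ⋄ t3) = 1->3, 2->1, 3->3


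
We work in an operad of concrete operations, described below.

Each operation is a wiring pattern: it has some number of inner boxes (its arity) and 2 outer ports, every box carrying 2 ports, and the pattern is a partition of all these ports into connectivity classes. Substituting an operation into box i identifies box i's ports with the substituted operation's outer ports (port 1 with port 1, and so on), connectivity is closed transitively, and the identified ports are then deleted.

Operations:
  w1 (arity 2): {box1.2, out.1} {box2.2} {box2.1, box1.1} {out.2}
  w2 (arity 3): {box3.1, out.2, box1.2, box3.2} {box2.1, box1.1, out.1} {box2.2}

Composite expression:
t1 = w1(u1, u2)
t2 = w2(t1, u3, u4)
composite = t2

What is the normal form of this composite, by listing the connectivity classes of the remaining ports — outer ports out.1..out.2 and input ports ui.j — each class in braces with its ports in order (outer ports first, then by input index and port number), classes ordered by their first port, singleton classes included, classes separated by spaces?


Two ports join when wires chain via w2-identified ports.
composing w1 on (u1, u2), with out.j its own outer ports: {out.1, u1.2} {out.2} {u1.1, u2.1} {u2.2}
composing w2 on (u1, u2, u3, u4), with out.j its own outer ports: {out.1, u1.2, u3.1} {out.2, u4.1, u4.2} {u1.1, u2.1} {u2.2} {u3.2}

{out.1, u1.2, u3.1} {out.2, u4.1, u4.2} {u1.1, u2.1} {u2.2} {u3.2}


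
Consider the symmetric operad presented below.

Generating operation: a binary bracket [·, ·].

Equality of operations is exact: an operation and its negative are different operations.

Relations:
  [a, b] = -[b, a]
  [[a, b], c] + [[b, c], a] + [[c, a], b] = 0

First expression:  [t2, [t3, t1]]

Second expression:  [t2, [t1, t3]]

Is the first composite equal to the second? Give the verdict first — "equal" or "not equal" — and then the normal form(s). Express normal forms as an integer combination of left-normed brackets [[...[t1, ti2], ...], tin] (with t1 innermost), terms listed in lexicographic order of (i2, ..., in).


The first composite normalizes to [[t1, t3], t2]
The second composite normalizes to -[[t1, t3], t2]
Distinct normal forms: not equal.

not equal; first: [[t1, t3], t2]; second: -[[t1, t3], t2]


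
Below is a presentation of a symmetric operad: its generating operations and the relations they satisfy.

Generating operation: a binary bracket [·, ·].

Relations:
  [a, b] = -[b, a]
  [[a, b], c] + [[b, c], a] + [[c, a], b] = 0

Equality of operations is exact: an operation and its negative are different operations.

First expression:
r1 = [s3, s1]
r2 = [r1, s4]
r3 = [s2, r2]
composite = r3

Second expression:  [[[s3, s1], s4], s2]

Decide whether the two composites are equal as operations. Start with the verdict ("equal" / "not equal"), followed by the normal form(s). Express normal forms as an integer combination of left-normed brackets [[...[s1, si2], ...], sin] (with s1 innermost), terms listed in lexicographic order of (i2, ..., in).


not equal — first [[[s1, s3], s4], s2], second -[[[s1, s3], s4], s2]

Normal form of the first expression: [[[s1, s3], s4], s2]
Normal form of the second expression: -[[[s1, s3], s4], s2]
Different reductions; not equal.


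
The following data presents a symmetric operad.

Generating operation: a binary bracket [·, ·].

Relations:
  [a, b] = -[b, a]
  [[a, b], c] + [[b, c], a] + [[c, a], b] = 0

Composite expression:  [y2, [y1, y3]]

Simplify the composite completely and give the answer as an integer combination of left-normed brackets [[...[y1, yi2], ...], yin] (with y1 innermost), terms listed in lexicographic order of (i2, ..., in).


-[[y1, y3], y2]


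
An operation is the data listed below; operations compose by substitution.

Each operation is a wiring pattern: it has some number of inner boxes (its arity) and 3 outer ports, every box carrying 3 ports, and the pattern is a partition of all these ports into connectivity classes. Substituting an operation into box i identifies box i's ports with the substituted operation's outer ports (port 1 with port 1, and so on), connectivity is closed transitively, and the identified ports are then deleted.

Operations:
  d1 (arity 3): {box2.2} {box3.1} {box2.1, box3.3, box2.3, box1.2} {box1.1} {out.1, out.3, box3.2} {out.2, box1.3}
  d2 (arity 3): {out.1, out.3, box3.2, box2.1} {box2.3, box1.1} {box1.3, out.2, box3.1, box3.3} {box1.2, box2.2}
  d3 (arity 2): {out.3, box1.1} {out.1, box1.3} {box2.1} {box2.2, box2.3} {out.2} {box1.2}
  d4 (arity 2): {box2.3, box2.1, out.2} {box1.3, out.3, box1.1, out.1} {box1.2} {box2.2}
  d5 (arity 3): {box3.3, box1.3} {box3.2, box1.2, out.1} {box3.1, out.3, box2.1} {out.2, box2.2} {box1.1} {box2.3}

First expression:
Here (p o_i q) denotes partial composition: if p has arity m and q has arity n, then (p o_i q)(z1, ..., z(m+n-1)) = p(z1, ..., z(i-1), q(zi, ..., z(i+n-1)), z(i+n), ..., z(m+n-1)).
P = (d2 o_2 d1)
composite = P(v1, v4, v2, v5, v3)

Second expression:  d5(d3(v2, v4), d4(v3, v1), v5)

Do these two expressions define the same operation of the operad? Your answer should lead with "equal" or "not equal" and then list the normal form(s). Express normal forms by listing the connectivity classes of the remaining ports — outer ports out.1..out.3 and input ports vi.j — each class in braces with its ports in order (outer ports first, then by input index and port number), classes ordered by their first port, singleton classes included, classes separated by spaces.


not equal — first {out.1, out.3, v1.1, v3.2, v5.2} {out.2, v1.3, v3.1, v3.3} {v1.2, v4.3} {v2.1, v2.3, v4.2, v5.3} {v2.2} {v4.1} {v5.1}, second {out.1, v5.2} {out.2, v1.1, v1.3} {out.3, v3.1, v3.3, v5.1} {v1.2} {v2.1, v5.3} {v2.2} {v2.3} {v3.2} {v4.1} {v4.2, v4.3}

Reducing the first expression gives {out.1, out.3, v1.1, v3.2, v5.2} {out.2, v1.3, v3.1, v3.3} {v1.2, v4.3} {v2.1, v2.3, v4.2, v5.3} {v2.2} {v4.1} {v5.1}
Reducing the second expression gives {out.1, v5.2} {out.2, v1.1, v1.3} {out.3, v3.1, v3.3, v5.1} {v1.2} {v2.1, v5.3} {v2.2} {v2.3} {v3.2} {v4.1} {v4.2, v4.3}
Different reductions; not equal.
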